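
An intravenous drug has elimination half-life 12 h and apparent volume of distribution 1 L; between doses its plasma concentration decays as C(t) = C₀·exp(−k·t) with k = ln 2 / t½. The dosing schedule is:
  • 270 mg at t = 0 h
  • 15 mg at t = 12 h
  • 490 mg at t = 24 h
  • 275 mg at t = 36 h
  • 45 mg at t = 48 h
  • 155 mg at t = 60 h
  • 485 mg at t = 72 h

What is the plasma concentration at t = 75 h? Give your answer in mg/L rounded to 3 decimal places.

k = ln 2 / 12 = 0.05776 per h
Dose 1 (270 mg at t=0 h): 270·exp(−0.05776·75) = 3.548 mg/L
Dose 2 (15 mg at t=12 h): 15·exp(−0.05776·63) = 0.394 mg/L
Dose 3 (490 mg at t=24 h): 490·exp(−0.05776·51) = 25.752 mg/L
Dose 4 (275 mg at t=36 h): 275·exp(−0.05776·39) = 28.906 mg/L
Dose 5 (45 mg at t=48 h): 45·exp(−0.05776·27) = 9.460 mg/L
Dose 6 (155 mg at t=60 h): 155·exp(−0.05776·15) = 65.169 mg/L
Dose 7 (485 mg at t=72 h): 485·exp(−0.05776·3) = 407.835 mg/L
C(75) = 3.548 + 0.394 + 25.752 + 28.906 + 9.460 + 65.169 + 407.835 = 541.064 mg/L

541.064 mg/L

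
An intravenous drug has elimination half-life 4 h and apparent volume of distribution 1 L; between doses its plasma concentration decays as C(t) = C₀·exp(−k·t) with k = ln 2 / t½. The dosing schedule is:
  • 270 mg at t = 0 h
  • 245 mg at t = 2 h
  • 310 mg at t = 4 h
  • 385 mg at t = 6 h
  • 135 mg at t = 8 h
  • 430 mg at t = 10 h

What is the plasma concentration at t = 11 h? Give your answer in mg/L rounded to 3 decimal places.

787.534 mg/L

k = ln 2 / 4 = 0.17329 per h
Dose 1 (270 mg at t=0 h): 270·exp(−0.17329·11) = 40.136 mg/L
Dose 2 (245 mg at t=2 h): 245·exp(−0.17329·9) = 51.505 mg/L
Dose 3 (310 mg at t=4 h): 310·exp(−0.17329·7) = 92.164 mg/L
Dose 4 (385 mg at t=6 h): 385·exp(−0.17329·5) = 161.873 mg/L
Dose 5 (135 mg at t=8 h): 135·exp(−0.17329·3) = 80.271 mg/L
Dose 6 (430 mg at t=10 h): 430·exp(−0.17329·1) = 361.585 mg/L
C(11) = 40.136 + 51.505 + 92.164 + 161.873 + 80.271 + 361.585 = 787.534 mg/L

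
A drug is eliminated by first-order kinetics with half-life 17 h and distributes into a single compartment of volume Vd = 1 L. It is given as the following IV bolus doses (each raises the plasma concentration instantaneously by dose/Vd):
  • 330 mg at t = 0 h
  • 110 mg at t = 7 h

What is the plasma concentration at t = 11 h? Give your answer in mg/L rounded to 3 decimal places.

k = ln 2 / 17 = 0.04077 per h
Dose 1 (330 mg at t=0 h): 330·exp(−0.04077·11) = 210.732 mg/L
Dose 2 (110 mg at t=7 h): 110·exp(−0.04077·4) = 93.446 mg/L
C(11) = 210.732 + 93.446 = 304.178 mg/L

304.178 mg/L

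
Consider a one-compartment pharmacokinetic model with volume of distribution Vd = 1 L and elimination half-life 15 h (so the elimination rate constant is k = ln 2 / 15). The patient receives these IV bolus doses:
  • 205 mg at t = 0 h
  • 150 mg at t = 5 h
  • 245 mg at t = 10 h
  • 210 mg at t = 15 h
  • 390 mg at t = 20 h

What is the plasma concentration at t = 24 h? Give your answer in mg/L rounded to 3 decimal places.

k = ln 2 / 15 = 0.04621 per h
Dose 1 (205 mg at t=0 h): 205·exp(−0.04621·24) = 67.625 mg/L
Dose 2 (150 mg at t=5 h): 150·exp(−0.04621·19) = 62.343 mg/L
Dose 3 (245 mg at t=10 h): 245·exp(−0.04621·14) = 128.294 mg/L
Dose 4 (210 mg at t=15 h): 210·exp(−0.04621·9) = 138.548 mg/L
Dose 5 (390 mg at t=20 h): 390·exp(−0.04621·4) = 324.183 mg/L
C(24) = 67.625 + 62.343 + 128.294 + 138.548 + 324.183 = 720.992 mg/L

720.992 mg/L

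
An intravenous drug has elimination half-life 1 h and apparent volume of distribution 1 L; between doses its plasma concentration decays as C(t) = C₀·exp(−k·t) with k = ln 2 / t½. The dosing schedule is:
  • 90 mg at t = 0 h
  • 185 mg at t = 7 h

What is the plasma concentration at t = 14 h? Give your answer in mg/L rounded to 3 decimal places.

1.451 mg/L

k = ln 2 / 1 = 0.69315 per h
Dose 1 (90 mg at t=0 h): 90·exp(−0.69315·14) = 0.005 mg/L
Dose 2 (185 mg at t=7 h): 185·exp(−0.69315·7) = 1.445 mg/L
C(14) = 0.005 + 1.445 = 1.451 mg/L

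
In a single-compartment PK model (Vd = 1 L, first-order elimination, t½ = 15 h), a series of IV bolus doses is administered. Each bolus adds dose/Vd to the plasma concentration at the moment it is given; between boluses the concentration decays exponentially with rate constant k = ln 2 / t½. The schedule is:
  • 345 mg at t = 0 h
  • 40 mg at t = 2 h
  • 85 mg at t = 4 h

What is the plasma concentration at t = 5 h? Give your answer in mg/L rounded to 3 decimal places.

k = ln 2 / 15 = 0.04621 per h
Dose 1 (345 mg at t=0 h): 345·exp(−0.04621·5) = 273.827 mg/L
Dose 2 (40 mg at t=2 h): 40·exp(−0.04621·3) = 34.822 mg/L
Dose 3 (85 mg at t=4 h): 85·exp(−0.04621·1) = 81.162 mg/L
C(5) = 273.827 + 34.822 + 81.162 = 389.810 mg/L

389.810 mg/L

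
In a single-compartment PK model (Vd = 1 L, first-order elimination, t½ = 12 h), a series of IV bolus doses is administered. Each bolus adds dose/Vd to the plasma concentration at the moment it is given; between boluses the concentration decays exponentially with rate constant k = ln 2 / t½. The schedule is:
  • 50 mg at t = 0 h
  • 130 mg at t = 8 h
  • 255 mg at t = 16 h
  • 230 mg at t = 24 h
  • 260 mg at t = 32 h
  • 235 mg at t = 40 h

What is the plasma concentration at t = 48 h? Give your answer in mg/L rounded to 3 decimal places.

364.904 mg/L

k = ln 2 / 12 = 0.05776 per h
Dose 1 (50 mg at t=0 h): 50·exp(−0.05776·48) = 3.125 mg/L
Dose 2 (130 mg at t=8 h): 130·exp(−0.05776·40) = 12.898 mg/L
Dose 3 (255 mg at t=16 h): 255·exp(−0.05776·32) = 40.160 mg/L
Dose 4 (230 mg at t=24 h): 230·exp(−0.05776·24) = 57.500 mg/L
Dose 5 (260 mg at t=32 h): 260·exp(−0.05776·16) = 103.181 mg/L
Dose 6 (235 mg at t=40 h): 235·exp(−0.05776·8) = 148.041 mg/L
C(48) = 3.125 + 12.898 + 40.160 + 57.500 + 103.181 + 148.041 = 364.904 mg/L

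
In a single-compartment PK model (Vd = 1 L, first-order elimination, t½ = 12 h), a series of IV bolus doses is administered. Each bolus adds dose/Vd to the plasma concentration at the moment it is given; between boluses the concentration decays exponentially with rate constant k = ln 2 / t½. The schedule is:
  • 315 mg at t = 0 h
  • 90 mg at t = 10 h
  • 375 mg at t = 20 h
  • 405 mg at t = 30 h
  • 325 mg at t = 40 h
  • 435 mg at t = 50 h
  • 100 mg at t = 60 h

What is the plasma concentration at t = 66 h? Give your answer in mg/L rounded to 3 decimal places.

403.163 mg/L

k = ln 2 / 12 = 0.05776 per h
Dose 1 (315 mg at t=0 h): 315·exp(−0.05776·66) = 6.961 mg/L
Dose 2 (90 mg at t=10 h): 90·exp(−0.05776·56) = 3.544 mg/L
Dose 3 (375 mg at t=20 h): 375·exp(−0.05776·46) = 26.308 mg/L
Dose 4 (405 mg at t=30 h): 405·exp(−0.05776·36) = 50.625 mg/L
Dose 5 (325 mg at t=40 h): 325·exp(−0.05776·26) = 72.386 mg/L
Dose 6 (435 mg at t=50 h): 435·exp(−0.05776·16) = 172.630 mg/L
Dose 7 (100 mg at t=60 h): 100·exp(−0.05776·6) = 70.711 mg/L
C(66) = 6.961 + 3.544 + 26.308 + 50.625 + 72.386 + 172.630 + 70.711 = 403.163 mg/L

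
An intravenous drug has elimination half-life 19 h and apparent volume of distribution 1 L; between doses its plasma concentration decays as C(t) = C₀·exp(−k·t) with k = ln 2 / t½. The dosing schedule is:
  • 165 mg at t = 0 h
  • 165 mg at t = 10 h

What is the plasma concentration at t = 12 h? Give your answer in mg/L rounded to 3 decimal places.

k = ln 2 / 19 = 0.03648 per h
Dose 1 (165 mg at t=0 h): 165·exp(−0.03648·12) = 106.502 mg/L
Dose 2 (165 mg at t=10 h): 165·exp(−0.03648·2) = 153.390 mg/L
C(12) = 106.502 + 153.390 = 259.892 mg/L

259.892 mg/L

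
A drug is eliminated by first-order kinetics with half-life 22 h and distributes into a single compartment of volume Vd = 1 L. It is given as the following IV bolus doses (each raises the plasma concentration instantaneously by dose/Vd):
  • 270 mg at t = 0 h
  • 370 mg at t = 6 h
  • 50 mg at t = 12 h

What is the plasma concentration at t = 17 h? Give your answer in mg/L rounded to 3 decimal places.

462.376 mg/L

k = ln 2 / 22 = 0.03151 per h
Dose 1 (270 mg at t=0 h): 270·exp(−0.03151·17) = 158.034 mg/L
Dose 2 (370 mg at t=6 h): 370·exp(−0.03151·11) = 261.630 mg/L
Dose 3 (50 mg at t=12 h): 50·exp(−0.03151·5) = 42.712 mg/L
C(17) = 158.034 + 261.630 + 42.712 = 462.376 mg/L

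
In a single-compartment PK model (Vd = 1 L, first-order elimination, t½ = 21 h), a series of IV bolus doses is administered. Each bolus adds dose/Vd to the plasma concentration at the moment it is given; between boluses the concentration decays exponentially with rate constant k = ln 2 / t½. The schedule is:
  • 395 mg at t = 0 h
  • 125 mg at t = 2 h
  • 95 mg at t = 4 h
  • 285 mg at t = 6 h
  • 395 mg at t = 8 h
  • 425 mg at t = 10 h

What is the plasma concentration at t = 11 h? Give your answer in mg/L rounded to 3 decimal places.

1453.615 mg/L

k = ln 2 / 21 = 0.03301 per h
Dose 1 (395 mg at t=0 h): 395·exp(−0.03301·11) = 274.735 mg/L
Dose 2 (125 mg at t=2 h): 125·exp(−0.03301·9) = 92.875 mg/L
Dose 3 (95 mg at t=4 h): 95·exp(−0.03301·7) = 75.402 mg/L
Dose 4 (285 mg at t=6 h): 285·exp(−0.03301·5) = 241.641 mg/L
Dose 5 (395 mg at t=8 h): 395·exp(−0.03301·3) = 357.761 mg/L
Dose 6 (425 mg at t=10 h): 425·exp(−0.03301·1) = 411.201 mg/L
C(11) = 274.735 + 92.875 + 75.402 + 241.641 + 357.761 + 411.201 = 1453.615 mg/L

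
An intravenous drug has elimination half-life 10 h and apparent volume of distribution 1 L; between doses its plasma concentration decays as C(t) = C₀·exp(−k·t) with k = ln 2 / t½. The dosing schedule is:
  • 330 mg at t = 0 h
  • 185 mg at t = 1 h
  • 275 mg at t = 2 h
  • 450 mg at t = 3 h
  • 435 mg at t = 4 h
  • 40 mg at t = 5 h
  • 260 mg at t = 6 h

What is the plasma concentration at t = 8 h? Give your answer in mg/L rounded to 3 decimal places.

1391.548 mg/L

k = ln 2 / 10 = 0.06931 per h
Dose 1 (330 mg at t=0 h): 330·exp(−0.06931·8) = 189.535 mg/L
Dose 2 (185 mg at t=1 h): 185·exp(−0.06931·7) = 113.881 mg/L
Dose 3 (275 mg at t=2 h): 275·exp(−0.06931·6) = 181.432 mg/L
Dose 4 (450 mg at t=3 h): 450·exp(−0.06931·5) = 318.198 mg/L
Dose 5 (435 mg at t=4 h): 435·exp(−0.06931·4) = 329.668 mg/L
Dose 6 (40 mg at t=5 h): 40·exp(−0.06931·3) = 32.490 mg/L
Dose 7 (260 mg at t=6 h): 260·exp(−0.06931·2) = 226.343 mg/L
C(8) = 189.535 + 113.881 + 181.432 + 318.198 + 329.668 + 32.490 + 226.343 = 1391.548 mg/L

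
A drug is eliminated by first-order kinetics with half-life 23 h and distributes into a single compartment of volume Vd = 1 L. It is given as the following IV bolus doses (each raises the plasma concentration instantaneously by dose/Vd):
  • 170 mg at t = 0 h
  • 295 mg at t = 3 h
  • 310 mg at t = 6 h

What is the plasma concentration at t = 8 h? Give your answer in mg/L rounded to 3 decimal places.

k = ln 2 / 23 = 0.03014 per h
Dose 1 (170 mg at t=0 h): 170·exp(−0.03014·8) = 133.580 mg/L
Dose 2 (295 mg at t=3 h): 295·exp(−0.03014·5) = 253.735 mg/L
Dose 3 (310 mg at t=6 h): 310·exp(−0.03014·2) = 291.867 mg/L
C(8) = 133.580 + 253.735 + 291.867 = 679.183 mg/L

679.183 mg/L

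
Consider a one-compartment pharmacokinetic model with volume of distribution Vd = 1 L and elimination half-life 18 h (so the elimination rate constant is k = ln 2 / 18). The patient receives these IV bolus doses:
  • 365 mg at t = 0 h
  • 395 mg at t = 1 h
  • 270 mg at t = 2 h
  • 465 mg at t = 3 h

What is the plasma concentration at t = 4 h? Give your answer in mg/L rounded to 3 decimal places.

k = ln 2 / 18 = 0.03851 per h
Dose 1 (365 mg at t=0 h): 365·exp(−0.03851·4) = 312.894 mg/L
Dose 2 (395 mg at t=1 h): 395·exp(−0.03851·3) = 351.905 mg/L
Dose 3 (270 mg at t=2 h): 270·exp(−0.03851·2) = 249.986 mg/L
Dose 4 (465 mg at t=3 h): 465·exp(−0.03851·1) = 447.434 mg/L
C(4) = 312.894 + 351.905 + 249.986 + 447.434 = 1362.219 mg/L

1362.219 mg/L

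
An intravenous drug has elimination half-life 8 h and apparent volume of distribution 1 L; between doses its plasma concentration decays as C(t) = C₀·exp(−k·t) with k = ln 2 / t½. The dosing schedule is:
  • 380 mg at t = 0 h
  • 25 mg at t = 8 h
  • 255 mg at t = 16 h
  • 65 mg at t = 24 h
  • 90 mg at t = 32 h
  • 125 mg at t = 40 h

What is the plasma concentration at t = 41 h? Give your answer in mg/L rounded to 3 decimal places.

212.344 mg/L

k = ln 2 / 8 = 0.08664 per h
Dose 1 (380 mg at t=0 h): 380·exp(−0.08664·41) = 10.889 mg/L
Dose 2 (25 mg at t=8 h): 25·exp(−0.08664·33) = 1.433 mg/L
Dose 3 (255 mg at t=16 h): 255·exp(−0.08664·25) = 29.230 mg/L
Dose 4 (65 mg at t=24 h): 65·exp(−0.08664·17) = 14.901 mg/L
Dose 5 (90 mg at t=32 h): 90·exp(−0.08664·9) = 41.265 mg/L
Dose 6 (125 mg at t=40 h): 125·exp(−0.08664·1) = 114.626 mg/L
C(41) = 10.889 + 1.433 + 29.230 + 14.901 + 41.265 + 114.626 = 212.344 mg/L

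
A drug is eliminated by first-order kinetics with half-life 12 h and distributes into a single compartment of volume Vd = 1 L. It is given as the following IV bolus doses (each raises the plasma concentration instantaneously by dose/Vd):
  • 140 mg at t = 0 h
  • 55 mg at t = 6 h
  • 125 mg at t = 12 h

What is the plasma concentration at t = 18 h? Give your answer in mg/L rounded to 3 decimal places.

k = ln 2 / 12 = 0.05776 per h
Dose 1 (140 mg at t=0 h): 140·exp(−0.05776·18) = 49.497 mg/L
Dose 2 (55 mg at t=6 h): 55·exp(−0.05776·12) = 27.500 mg/L
Dose 3 (125 mg at t=12 h): 125·exp(−0.05776·6) = 88.388 mg/L
C(18) = 49.497 + 27.500 + 88.388 = 165.386 mg/L

165.386 mg/L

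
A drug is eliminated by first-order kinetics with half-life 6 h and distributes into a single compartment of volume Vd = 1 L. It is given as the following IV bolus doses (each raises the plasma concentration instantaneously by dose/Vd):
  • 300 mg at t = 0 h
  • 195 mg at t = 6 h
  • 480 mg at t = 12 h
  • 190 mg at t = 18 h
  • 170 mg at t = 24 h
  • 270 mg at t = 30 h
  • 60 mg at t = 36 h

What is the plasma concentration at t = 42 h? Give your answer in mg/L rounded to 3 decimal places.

151.016 mg/L

k = ln 2 / 6 = 0.11552 per h
Dose 1 (300 mg at t=0 h): 300·exp(−0.11552·42) = 2.344 mg/L
Dose 2 (195 mg at t=6 h): 195·exp(−0.11552·36) = 3.047 mg/L
Dose 3 (480 mg at t=12 h): 480·exp(−0.11552·30) = 15.000 mg/L
Dose 4 (190 mg at t=18 h): 190·exp(−0.11552·24) = 11.875 mg/L
Dose 5 (170 mg at t=24 h): 170·exp(−0.11552·18) = 21.250 mg/L
Dose 6 (270 mg at t=30 h): 270·exp(−0.11552·12) = 67.500 mg/L
Dose 7 (60 mg at t=36 h): 60·exp(−0.11552·6) = 30.000 mg/L
C(42) = 2.344 + 3.047 + 15.000 + 11.875 + 21.250 + 67.500 + 30.000 = 151.016 mg/L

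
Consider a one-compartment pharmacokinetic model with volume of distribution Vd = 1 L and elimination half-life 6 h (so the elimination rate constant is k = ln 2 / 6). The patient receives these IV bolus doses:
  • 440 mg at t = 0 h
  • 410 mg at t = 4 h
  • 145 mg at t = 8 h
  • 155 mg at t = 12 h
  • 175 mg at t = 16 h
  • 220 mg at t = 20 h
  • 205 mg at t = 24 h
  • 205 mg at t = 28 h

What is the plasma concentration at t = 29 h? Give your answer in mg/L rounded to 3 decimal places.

487.272 mg/L

k = ln 2 / 6 = 0.11552 per h
Dose 1 (440 mg at t=0 h): 440·exp(−0.11552·29) = 15.434 mg/L
Dose 2 (410 mg at t=4 h): 410·exp(−0.11552·25) = 22.829 mg/L
Dose 3 (145 mg at t=8 h): 145·exp(−0.11552·21) = 12.816 mg/L
Dose 4 (155 mg at t=12 h): 155·exp(−0.11552·17) = 21.748 mg/L
Dose 5 (175 mg at t=16 h): 175·exp(−0.11552·13) = 38.977 mg/L
Dose 6 (220 mg at t=20 h): 220·exp(−0.11552·9) = 77.782 mg/L
Dose 7 (205 mg at t=24 h): 205·exp(−0.11552·5) = 115.052 mg/L
Dose 8 (205 mg at t=28 h): 205·exp(−0.11552·1) = 182.634 mg/L
C(29) = 15.434 + 22.829 + 12.816 + 21.748 + 38.977 + 77.782 + 115.052 + 182.634 = 487.272 mg/L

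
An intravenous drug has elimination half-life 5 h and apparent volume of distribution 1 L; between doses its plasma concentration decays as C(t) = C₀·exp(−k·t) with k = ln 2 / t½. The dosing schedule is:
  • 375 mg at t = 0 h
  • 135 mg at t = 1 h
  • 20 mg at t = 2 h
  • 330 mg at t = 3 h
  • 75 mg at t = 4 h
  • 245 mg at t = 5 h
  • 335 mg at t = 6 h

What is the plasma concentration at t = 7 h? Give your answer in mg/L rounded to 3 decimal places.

927.187 mg/L

k = ln 2 / 5 = 0.13863 per h
Dose 1 (375 mg at t=0 h): 375·exp(−0.13863·7) = 142.098 mg/L
Dose 2 (135 mg at t=1 h): 135·exp(−0.13863·6) = 58.762 mg/L
Dose 3 (20 mg at t=2 h): 20·exp(−0.13863·5) = 10.000 mg/L
Dose 4 (330 mg at t=3 h): 330·exp(−0.13863·4) = 189.535 mg/L
Dose 5 (75 mg at t=4 h): 75·exp(−0.13863·3) = 49.482 mg/L
Dose 6 (245 mg at t=5 h): 245·exp(−0.13863·2) = 185.675 mg/L
Dose 7 (335 mg at t=6 h): 335·exp(−0.13863·1) = 291.634 mg/L
C(7) = 142.098 + 58.762 + 10.000 + 189.535 + 49.482 + 185.675 + 291.634 = 927.187 mg/L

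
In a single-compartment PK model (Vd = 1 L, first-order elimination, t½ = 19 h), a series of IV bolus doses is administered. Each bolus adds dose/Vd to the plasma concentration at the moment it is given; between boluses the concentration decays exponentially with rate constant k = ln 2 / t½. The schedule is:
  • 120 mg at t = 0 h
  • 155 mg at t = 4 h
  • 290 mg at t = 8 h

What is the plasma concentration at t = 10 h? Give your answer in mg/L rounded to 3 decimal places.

k = ln 2 / 19 = 0.03648 per h
Dose 1 (120 mg at t=0 h): 120·exp(−0.03648·10) = 83.319 mg/L
Dose 2 (155 mg at t=4 h): 155·exp(−0.03648·6) = 124.529 mg/L
Dose 3 (290 mg at t=8 h): 290·exp(−0.03648·2) = 269.594 mg/L
C(10) = 83.319 + 124.529 + 269.594 = 477.442 mg/L

477.442 mg/L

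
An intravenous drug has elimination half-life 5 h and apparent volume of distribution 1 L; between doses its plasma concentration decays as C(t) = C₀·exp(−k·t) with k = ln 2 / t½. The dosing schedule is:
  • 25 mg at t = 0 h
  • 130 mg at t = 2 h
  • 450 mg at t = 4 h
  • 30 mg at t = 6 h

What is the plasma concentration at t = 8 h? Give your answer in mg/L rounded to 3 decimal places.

k = ln 2 / 5 = 0.13863 per h
Dose 1 (25 mg at t=0 h): 25·exp(−0.13863·8) = 8.247 mg/L
Dose 2 (130 mg at t=2 h): 130·exp(−0.13863·6) = 56.586 mg/L
Dose 3 (450 mg at t=4 h): 450·exp(−0.13863·4) = 258.457 mg/L
Dose 4 (30 mg at t=6 h): 30·exp(−0.13863·2) = 22.736 mg/L
C(8) = 8.247 + 56.586 + 258.457 + 22.736 = 346.026 mg/L

346.026 mg/L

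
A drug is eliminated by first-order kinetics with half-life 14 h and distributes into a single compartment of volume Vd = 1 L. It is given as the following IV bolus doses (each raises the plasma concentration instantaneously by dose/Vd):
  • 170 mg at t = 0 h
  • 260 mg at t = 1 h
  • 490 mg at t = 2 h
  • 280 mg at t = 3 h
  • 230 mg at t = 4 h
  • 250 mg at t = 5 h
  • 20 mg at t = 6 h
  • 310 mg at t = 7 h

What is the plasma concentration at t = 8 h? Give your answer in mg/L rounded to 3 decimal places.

1598.227 mg/L

k = ln 2 / 14 = 0.04951 per h
Dose 1 (170 mg at t=0 h): 170·exp(−0.04951·8) = 114.402 mg/L
Dose 2 (260 mg at t=1 h): 260·exp(−0.04951·7) = 183.848 mg/L
Dose 3 (490 mg at t=2 h): 490·exp(−0.04951·6) = 364.069 mg/L
Dose 4 (280 mg at t=3 h): 280·exp(−0.04951·5) = 218.599 mg/L
Dose 5 (230 mg at t=4 h): 230·exp(−0.04951·4) = 188.677 mg/L
Dose 6 (250 mg at t=5 h): 250·exp(−0.04951·3) = 215.493 mg/L
Dose 7 (20 mg at t=6 h): 20·exp(−0.04951·2) = 18.114 mg/L
Dose 8 (310 mg at t=7 h): 310·exp(−0.04951·1) = 295.025 mg/L
C(8) = 114.402 + 183.848 + 364.069 + 218.599 + 188.677 + 215.493 + 18.114 + 295.025 = 1598.227 mg/L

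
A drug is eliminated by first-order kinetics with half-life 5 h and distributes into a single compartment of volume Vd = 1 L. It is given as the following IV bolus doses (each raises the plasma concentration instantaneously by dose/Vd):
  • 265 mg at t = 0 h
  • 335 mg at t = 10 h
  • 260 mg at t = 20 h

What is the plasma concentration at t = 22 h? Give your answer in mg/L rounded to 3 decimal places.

k = ln 2 / 5 = 0.13863 per h
Dose 1 (265 mg at t=0 h): 265·exp(−0.13863·22) = 12.552 mg/L
Dose 2 (335 mg at t=10 h): 335·exp(−0.13863·12) = 63.471 mg/L
Dose 3 (260 mg at t=20 h): 260·exp(−0.13863·2) = 197.043 mg/L
C(22) = 12.552 + 63.471 + 197.043 = 273.066 mg/L

273.066 mg/L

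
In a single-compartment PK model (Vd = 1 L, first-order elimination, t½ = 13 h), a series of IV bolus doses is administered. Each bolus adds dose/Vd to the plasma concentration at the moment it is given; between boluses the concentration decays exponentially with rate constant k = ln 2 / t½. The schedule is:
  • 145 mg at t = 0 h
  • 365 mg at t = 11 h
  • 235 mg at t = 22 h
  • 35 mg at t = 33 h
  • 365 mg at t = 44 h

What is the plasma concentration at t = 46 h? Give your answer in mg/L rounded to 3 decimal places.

k = ln 2 / 13 = 0.05332 per h
Dose 1 (145 mg at t=0 h): 145·exp(−0.05332·46) = 12.479 mg/L
Dose 2 (365 mg at t=11 h): 365·exp(−0.05332·35) = 56.471 mg/L
Dose 3 (235 mg at t=22 h): 235·exp(−0.05332·24) = 65.361 mg/L
Dose 4 (35 mg at t=33 h): 35·exp(−0.05332·13) = 17.500 mg/L
Dose 5 (365 mg at t=44 h): 365·exp(−0.05332·2) = 328.081 mg/L
C(46) = 12.479 + 56.471 + 65.361 + 17.500 + 328.081 = 479.892 mg/L

479.892 mg/L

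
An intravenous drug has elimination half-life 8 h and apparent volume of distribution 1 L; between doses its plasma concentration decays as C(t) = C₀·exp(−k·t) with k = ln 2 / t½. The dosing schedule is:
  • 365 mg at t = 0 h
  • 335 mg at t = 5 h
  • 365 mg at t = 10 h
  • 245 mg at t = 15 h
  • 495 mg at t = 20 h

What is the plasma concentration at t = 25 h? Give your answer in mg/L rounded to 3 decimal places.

624.545 mg/L

k = ln 2 / 8 = 0.08664 per h
Dose 1 (365 mg at t=0 h): 365·exp(−0.08664·25) = 41.838 mg/L
Dose 2 (335 mg at t=5 h): 335·exp(−0.08664·20) = 59.220 mg/L
Dose 3 (365 mg at t=10 h): 365·exp(−0.08664·15) = 99.509 mg/L
Dose 4 (245 mg at t=15 h): 245·exp(−0.08664·10) = 103.010 mg/L
Dose 5 (495 mg at t=20 h): 495·exp(−0.08664·5) = 320.968 mg/L
C(25) = 41.838 + 59.220 + 99.509 + 103.010 + 320.968 = 624.545 mg/L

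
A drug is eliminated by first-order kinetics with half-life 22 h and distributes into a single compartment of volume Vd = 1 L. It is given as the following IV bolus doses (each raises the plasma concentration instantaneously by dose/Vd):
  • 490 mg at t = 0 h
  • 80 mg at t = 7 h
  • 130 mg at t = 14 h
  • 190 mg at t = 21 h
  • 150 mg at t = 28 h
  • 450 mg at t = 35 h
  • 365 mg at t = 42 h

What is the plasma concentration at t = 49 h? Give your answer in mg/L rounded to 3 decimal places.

k = ln 2 / 22 = 0.03151 per h
Dose 1 (490 mg at t=0 h): 490·exp(−0.03151·49) = 104.645 mg/L
Dose 2 (80 mg at t=7 h): 80·exp(−0.03151·42) = 21.301 mg/L
Dose 3 (130 mg at t=14 h): 130·exp(−0.03151·35) = 43.155 mg/L
Dose 4 (190 mg at t=21 h): 190·exp(−0.03151·28) = 78.637 mg/L
Dose 5 (150 mg at t=28 h): 150·exp(−0.03151·21) = 77.401 mg/L
Dose 6 (450 mg at t=35 h): 450·exp(−0.03151·14) = 289.500 mg/L
Dose 7 (365 mg at t=42 h): 365·exp(−0.03151·7) = 292.759 mg/L
C(49) = 104.645 + 21.301 + 43.155 + 78.637 + 77.401 + 289.500 + 292.759 = 907.397 mg/L

907.397 mg/L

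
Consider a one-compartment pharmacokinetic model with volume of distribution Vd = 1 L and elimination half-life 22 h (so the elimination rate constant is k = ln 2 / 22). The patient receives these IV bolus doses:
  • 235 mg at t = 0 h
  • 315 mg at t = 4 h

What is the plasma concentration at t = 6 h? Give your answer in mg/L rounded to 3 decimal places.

490.285 mg/L

k = ln 2 / 22 = 0.03151 per h
Dose 1 (235 mg at t=0 h): 235·exp(−0.03151·6) = 194.522 mg/L
Dose 2 (315 mg at t=4 h): 315·exp(−0.03151·2) = 295.763 mg/L
C(6) = 194.522 + 295.763 = 490.285 mg/L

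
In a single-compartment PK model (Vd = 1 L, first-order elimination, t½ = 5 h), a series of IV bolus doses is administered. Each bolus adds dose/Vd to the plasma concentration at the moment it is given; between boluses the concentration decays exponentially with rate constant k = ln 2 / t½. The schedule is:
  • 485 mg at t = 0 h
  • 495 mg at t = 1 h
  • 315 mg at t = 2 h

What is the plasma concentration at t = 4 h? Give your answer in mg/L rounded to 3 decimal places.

k = ln 2 / 5 = 0.13863 per h
Dose 1 (485 mg at t=0 h): 485·exp(−0.13863·4) = 278.559 mg/L
Dose 2 (495 mg at t=1 h): 495·exp(−0.13863·3) = 326.578 mg/L
Dose 3 (315 mg at t=2 h): 315·exp(−0.13863·2) = 238.725 mg/L
C(4) = 278.559 + 326.578 + 238.725 = 843.863 mg/L

843.863 mg/L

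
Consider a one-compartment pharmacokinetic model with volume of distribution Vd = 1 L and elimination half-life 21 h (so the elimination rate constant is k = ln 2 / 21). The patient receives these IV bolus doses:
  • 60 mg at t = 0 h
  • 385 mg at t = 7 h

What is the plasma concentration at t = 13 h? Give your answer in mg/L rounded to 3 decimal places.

k = ln 2 / 21 = 0.03301 per h
Dose 1 (60 mg at t=0 h): 60·exp(−0.03301·13) = 39.066 mg/L
Dose 2 (385 mg at t=7 h): 385·exp(−0.03301·6) = 315.829 mg/L
C(13) = 39.066 + 315.829 = 354.895 mg/L

354.895 mg/L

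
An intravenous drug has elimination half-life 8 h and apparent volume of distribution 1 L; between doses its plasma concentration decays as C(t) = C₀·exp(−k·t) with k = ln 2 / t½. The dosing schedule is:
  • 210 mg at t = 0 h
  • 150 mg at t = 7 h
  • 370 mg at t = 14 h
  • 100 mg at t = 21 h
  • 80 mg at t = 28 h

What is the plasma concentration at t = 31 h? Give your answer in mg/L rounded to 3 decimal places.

221.619 mg/L

k = ln 2 / 8 = 0.08664 per h
Dose 1 (210 mg at t=0 h): 210·exp(−0.08664·31) = 14.313 mg/L
Dose 2 (150 mg at t=7 h): 150·exp(−0.08664·24) = 18.750 mg/L
Dose 3 (370 mg at t=14 h): 370·exp(−0.08664·17) = 84.823 mg/L
Dose 4 (100 mg at t=21 h): 100·exp(−0.08664·10) = 42.045 mg/L
Dose 5 (80 mg at t=28 h): 80·exp(−0.08664·3) = 61.688 mg/L
C(31) = 14.313 + 18.750 + 84.823 + 42.045 + 61.688 = 221.619 mg/L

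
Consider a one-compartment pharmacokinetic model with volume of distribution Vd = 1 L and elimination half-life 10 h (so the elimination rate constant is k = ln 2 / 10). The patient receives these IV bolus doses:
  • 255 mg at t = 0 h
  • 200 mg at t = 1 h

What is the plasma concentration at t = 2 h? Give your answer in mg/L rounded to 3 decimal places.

k = ln 2 / 10 = 0.06931 per h
Dose 1 (255 mg at t=0 h): 255·exp(−0.06931·2) = 221.990 mg/L
Dose 2 (200 mg at t=1 h): 200·exp(−0.06931·1) = 186.607 mg/L
C(2) = 221.990 + 186.607 = 408.597 mg/L

408.597 mg/L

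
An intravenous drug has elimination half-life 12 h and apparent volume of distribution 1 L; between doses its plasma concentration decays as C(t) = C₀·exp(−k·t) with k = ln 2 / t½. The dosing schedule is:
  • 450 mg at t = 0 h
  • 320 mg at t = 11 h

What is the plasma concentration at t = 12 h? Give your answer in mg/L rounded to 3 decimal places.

527.040 mg/L

k = ln 2 / 12 = 0.05776 per h
Dose 1 (450 mg at t=0 h): 450·exp(−0.05776·12) = 225.000 mg/L
Dose 2 (320 mg at t=11 h): 320·exp(−0.05776·1) = 302.040 mg/L
C(12) = 225.000 + 302.040 = 527.040 mg/L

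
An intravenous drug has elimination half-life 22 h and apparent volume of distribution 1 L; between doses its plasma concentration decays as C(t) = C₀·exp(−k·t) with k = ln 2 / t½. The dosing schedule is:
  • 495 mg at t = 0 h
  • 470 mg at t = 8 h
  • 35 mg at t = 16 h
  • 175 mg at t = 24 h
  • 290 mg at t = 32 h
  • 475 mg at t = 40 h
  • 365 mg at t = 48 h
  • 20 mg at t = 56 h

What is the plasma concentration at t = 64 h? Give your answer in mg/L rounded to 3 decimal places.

k = ln 2 / 22 = 0.03151 per h
Dose 1 (495 mg at t=0 h): 495·exp(−0.03151·64) = 65.899 mg/L
Dose 2 (470 mg at t=8 h): 470·exp(−0.03151·56) = 80.508 mg/L
Dose 3 (35 mg at t=16 h): 35·exp(−0.03151·48) = 7.714 mg/L
Dose 4 (175 mg at t=24 h): 175·exp(−0.03151·40) = 49.626 mg/L
Dose 5 (290 mg at t=32 h): 290·exp(−0.03151·32) = 105.812 mg/L
Dose 6 (475 mg at t=40 h): 475·exp(−0.03151·24) = 222.996 mg/L
Dose 7 (365 mg at t=48 h): 365·exp(−0.03151·16) = 220.476 mg/L
Dose 8 (20 mg at t=56 h): 20·exp(−0.03151·8) = 15.544 mg/L
C(64) = 65.899 + 80.508 + 7.714 + 49.626 + 105.812 + 222.996 + 220.476 + 15.544 = 768.576 mg/L

768.576 mg/L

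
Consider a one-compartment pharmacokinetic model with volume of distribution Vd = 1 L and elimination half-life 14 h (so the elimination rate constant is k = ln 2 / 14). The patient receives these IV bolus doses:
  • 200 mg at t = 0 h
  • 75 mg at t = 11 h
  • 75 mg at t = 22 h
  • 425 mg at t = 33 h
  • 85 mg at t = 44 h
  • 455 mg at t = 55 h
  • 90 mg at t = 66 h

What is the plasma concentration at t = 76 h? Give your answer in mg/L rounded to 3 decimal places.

k = ln 2 / 14 = 0.04951 per h
Dose 1 (200 mg at t=0 h): 200·exp(−0.04951·76) = 4.644 mg/L
Dose 2 (75 mg at t=11 h): 75·exp(−0.04951·65) = 3.002 mg/L
Dose 3 (75 mg at t=22 h): 75·exp(−0.04951·54) = 5.175 mg/L
Dose 4 (425 mg at t=33 h): 425·exp(−0.04951·43) = 50.559 mg/L
Dose 5 (85 mg at t=44 h): 85·exp(−0.04951·32) = 17.432 mg/L
Dose 6 (455 mg at t=55 h): 455·exp(−0.04951·21) = 160.867 mg/L
Dose 7 (90 mg at t=66 h): 90·exp(−0.04951·10) = 54.856 mg/L
C(76) = 4.644 + 3.002 + 5.175 + 50.559 + 17.432 + 160.867 + 54.856 = 296.535 mg/L

296.535 mg/L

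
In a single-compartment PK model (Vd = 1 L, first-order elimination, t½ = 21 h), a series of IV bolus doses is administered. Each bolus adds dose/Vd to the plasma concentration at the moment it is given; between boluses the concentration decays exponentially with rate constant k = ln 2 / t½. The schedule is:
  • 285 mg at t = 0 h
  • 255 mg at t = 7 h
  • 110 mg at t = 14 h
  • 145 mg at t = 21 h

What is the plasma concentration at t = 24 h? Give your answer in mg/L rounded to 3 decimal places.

484.967 mg/L

k = ln 2 / 21 = 0.03301 per h
Dose 1 (285 mg at t=0 h): 285·exp(−0.03301·24) = 129.066 mg/L
Dose 2 (255 mg at t=7 h): 255·exp(−0.03301·17) = 145.495 mg/L
Dose 3 (110 mg at t=14 h): 110·exp(−0.03301·10) = 79.076 mg/L
Dose 4 (145 mg at t=21 h): 145·exp(−0.03301·3) = 131.330 mg/L
C(24) = 129.066 + 145.495 + 79.076 + 131.330 = 484.967 mg/L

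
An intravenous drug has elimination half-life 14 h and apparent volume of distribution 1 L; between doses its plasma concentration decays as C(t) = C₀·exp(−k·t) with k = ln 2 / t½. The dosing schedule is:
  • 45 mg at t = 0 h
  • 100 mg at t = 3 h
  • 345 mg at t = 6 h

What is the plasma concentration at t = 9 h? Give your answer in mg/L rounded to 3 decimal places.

400.500 mg/L

k = ln 2 / 14 = 0.04951 per h
Dose 1 (45 mg at t=0 h): 45·exp(−0.04951·9) = 28.820 mg/L
Dose 2 (100 mg at t=3 h): 100·exp(−0.04951·6) = 74.300 mg/L
Dose 3 (345 mg at t=6 h): 345·exp(−0.04951·3) = 297.381 mg/L
C(9) = 28.820 + 74.300 + 297.381 = 400.500 mg/L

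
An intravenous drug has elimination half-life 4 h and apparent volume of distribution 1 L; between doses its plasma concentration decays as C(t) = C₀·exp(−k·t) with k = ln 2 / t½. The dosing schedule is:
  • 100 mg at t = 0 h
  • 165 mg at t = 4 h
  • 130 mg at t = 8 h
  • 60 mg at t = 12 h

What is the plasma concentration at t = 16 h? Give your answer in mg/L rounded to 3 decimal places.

89.375 mg/L

k = ln 2 / 4 = 0.17329 per h
Dose 1 (100 mg at t=0 h): 100·exp(−0.17329·16) = 6.250 mg/L
Dose 2 (165 mg at t=4 h): 165·exp(−0.17329·12) = 20.625 mg/L
Dose 3 (130 mg at t=8 h): 130·exp(−0.17329·8) = 32.500 mg/L
Dose 4 (60 mg at t=12 h): 60·exp(−0.17329·4) = 30.000 mg/L
C(16) = 6.250 + 20.625 + 32.500 + 30.000 = 89.375 mg/L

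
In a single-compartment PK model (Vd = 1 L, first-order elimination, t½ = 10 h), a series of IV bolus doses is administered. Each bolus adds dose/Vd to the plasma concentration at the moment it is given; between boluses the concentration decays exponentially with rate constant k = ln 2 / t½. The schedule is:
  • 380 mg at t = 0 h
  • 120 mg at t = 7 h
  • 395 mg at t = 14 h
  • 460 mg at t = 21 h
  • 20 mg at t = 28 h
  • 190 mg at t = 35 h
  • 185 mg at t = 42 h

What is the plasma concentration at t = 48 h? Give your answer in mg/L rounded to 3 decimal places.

k = ln 2 / 10 = 0.06931 per h
Dose 1 (380 mg at t=0 h): 380·exp(−0.06931·48) = 13.641 mg/L
Dose 2 (120 mg at t=7 h): 120·exp(−0.06931·41) = 6.998 mg/L
Dose 3 (395 mg at t=14 h): 395·exp(−0.06931·34) = 37.419 mg/L
Dose 4 (460 mg at t=21 h): 460·exp(−0.06931·27) = 70.791 mg/L
Dose 5 (20 mg at t=28 h): 20·exp(−0.06931·20) = 5.000 mg/L
Dose 6 (190 mg at t=35 h): 190·exp(−0.06931·13) = 77.164 mg/L
Dose 7 (185 mg at t=42 h): 185·exp(−0.06931·6) = 122.054 mg/L
C(48) = 13.641 + 6.998 + 37.419 + 70.791 + 5.000 + 77.164 + 122.054 = 333.067 mg/L

333.067 mg/L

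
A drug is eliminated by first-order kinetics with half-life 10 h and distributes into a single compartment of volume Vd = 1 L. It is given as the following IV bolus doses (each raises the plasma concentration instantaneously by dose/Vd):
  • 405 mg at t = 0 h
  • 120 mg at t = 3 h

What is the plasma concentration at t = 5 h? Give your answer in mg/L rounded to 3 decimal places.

k = ln 2 / 10 = 0.06931 per h
Dose 1 (405 mg at t=0 h): 405·exp(−0.06931·5) = 286.378 mg/L
Dose 2 (120 mg at t=3 h): 120·exp(−0.06931·2) = 104.466 mg/L
C(5) = 286.378 + 104.466 = 390.844 mg/L

390.844 mg/L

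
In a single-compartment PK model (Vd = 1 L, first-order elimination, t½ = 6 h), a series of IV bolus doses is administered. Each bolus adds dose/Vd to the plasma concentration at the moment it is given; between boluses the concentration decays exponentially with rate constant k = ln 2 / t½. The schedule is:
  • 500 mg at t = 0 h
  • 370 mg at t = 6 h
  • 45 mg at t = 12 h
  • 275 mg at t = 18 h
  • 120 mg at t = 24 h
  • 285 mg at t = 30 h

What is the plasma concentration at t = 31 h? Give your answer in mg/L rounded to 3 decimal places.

k = ln 2 / 6 = 0.11552 per h
Dose 1 (500 mg at t=0 h): 500·exp(−0.11552·31) = 13.920 mg/L
Dose 2 (370 mg at t=6 h): 370·exp(−0.11552·25) = 20.602 mg/L
Dose 3 (45 mg at t=12 h): 45·exp(−0.11552·19) = 5.011 mg/L
Dose 4 (275 mg at t=18 h): 275·exp(−0.11552·13) = 61.249 mg/L
Dose 5 (120 mg at t=24 h): 120·exp(−0.11552·7) = 53.454 mg/L
Dose 6 (285 mg at t=30 h): 285·exp(−0.11552·1) = 253.906 mg/L
C(31) = 13.920 + 20.602 + 5.011 + 61.249 + 53.454 + 253.906 = 408.143 mg/L

408.143 mg/L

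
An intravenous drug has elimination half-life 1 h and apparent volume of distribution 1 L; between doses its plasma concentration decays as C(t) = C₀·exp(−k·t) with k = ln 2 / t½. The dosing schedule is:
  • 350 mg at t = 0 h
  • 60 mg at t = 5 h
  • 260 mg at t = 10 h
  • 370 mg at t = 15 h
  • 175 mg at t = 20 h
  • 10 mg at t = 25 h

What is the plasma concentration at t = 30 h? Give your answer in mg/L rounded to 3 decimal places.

0.495 mg/L

k = ln 2 / 1 = 0.69315 per h
Dose 1 (350 mg at t=0 h): 350·exp(−0.69315·30) = 0.000 mg/L
Dose 2 (60 mg at t=5 h): 60·exp(−0.69315·25) = 0.000 mg/L
Dose 3 (260 mg at t=10 h): 260·exp(−0.69315·20) = 0.000 mg/L
Dose 4 (370 mg at t=15 h): 370·exp(−0.69315·15) = 0.011 mg/L
Dose 5 (175 mg at t=20 h): 175·exp(−0.69315·10) = 0.171 mg/L
Dose 6 (10 mg at t=25 h): 10·exp(−0.69315·5) = 0.312 mg/L
C(30) = 0.000 + 0.000 + 0.000 + 0.011 + 0.171 + 0.312 = 0.495 mg/L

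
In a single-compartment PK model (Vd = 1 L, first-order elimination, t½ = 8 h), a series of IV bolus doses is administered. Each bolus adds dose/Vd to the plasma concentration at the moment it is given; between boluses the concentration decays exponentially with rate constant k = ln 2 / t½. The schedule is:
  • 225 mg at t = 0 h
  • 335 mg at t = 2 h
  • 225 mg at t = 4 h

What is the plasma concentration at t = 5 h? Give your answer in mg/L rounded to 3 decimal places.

610.541 mg/L

k = ln 2 / 8 = 0.08664 per h
Dose 1 (225 mg at t=0 h): 225·exp(−0.08664·5) = 145.894 mg/L
Dose 2 (335 mg at t=2 h): 335·exp(−0.08664·3) = 258.320 mg/L
Dose 3 (225 mg at t=4 h): 225·exp(−0.08664·1) = 206.326 mg/L
C(5) = 145.894 + 258.320 + 206.326 = 610.541 mg/L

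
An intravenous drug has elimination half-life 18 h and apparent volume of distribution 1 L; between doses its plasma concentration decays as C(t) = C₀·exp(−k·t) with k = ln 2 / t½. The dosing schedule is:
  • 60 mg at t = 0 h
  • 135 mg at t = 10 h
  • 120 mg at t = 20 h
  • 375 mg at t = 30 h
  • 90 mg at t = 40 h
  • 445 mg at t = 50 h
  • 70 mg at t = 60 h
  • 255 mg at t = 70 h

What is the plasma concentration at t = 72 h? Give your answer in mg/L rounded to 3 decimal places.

k = ln 2 / 18 = 0.03851 per h
Dose 1 (60 mg at t=0 h): 60·exp(−0.03851·72) = 3.750 mg/L
Dose 2 (135 mg at t=10 h): 135·exp(−0.03851·62) = 12.401 mg/L
Dose 3 (120 mg at t=20 h): 120·exp(−0.03851·52) = 16.201 mg/L
Dose 4 (375 mg at t=30 h): 375·exp(−0.03851·42) = 74.409 mg/L
Dose 5 (90 mg at t=40 h): 90·exp(−0.03851·32) = 26.247 mg/L
Dose 6 (445 mg at t=50 h): 445·exp(−0.03851·22) = 190.737 mg/L
Dose 7 (70 mg at t=60 h): 70·exp(−0.03851·12) = 44.097 mg/L
Dose 8 (255 mg at t=70 h): 255·exp(−0.03851·2) = 236.098 mg/L
C(72) = 3.750 + 12.401 + 16.201 + 74.409 + 26.247 + 190.737 + 44.097 + 236.098 = 603.940 mg/L

603.940 mg/L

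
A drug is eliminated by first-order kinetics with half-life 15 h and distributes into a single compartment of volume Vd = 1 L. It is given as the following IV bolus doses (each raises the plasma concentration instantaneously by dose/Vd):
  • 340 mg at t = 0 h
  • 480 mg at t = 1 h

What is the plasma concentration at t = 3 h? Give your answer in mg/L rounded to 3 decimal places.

733.614 mg/L

k = ln 2 / 15 = 0.04621 per h
Dose 1 (340 mg at t=0 h): 340·exp(−0.04621·3) = 295.987 mg/L
Dose 2 (480 mg at t=1 h): 480·exp(−0.04621·2) = 437.627 mg/L
C(3) = 295.987 + 437.627 = 733.614 mg/L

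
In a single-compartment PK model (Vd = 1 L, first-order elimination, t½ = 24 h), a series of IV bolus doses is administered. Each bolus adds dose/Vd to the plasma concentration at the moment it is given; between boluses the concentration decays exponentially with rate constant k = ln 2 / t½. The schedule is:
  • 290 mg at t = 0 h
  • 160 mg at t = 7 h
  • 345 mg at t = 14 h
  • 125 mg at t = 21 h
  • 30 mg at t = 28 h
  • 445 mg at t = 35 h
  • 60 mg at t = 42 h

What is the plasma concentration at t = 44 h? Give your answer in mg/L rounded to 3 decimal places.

764.396 mg/L

k = ln 2 / 24 = 0.02888 per h
Dose 1 (290 mg at t=0 h): 290·exp(−0.02888·44) = 81.378 mg/L
Dose 2 (160 mg at t=7 h): 160·exp(−0.02888·37) = 54.958 mg/L
Dose 3 (345 mg at t=14 h): 345·exp(−0.02888·30) = 145.055 mg/L
Dose 4 (125 mg at t=21 h): 125·exp(−0.02888·23) = 64.331 mg/L
Dose 5 (30 mg at t=28 h): 30·exp(−0.02888·16) = 18.899 mg/L
Dose 6 (445 mg at t=35 h): 445·exp(−0.02888·9) = 343.142 mg/L
Dose 7 (60 mg at t=42 h): 60·exp(−0.02888·2) = 56.632 mg/L
C(44) = 81.378 + 54.958 + 145.055 + 64.331 + 18.899 + 343.142 + 56.632 = 764.396 mg/L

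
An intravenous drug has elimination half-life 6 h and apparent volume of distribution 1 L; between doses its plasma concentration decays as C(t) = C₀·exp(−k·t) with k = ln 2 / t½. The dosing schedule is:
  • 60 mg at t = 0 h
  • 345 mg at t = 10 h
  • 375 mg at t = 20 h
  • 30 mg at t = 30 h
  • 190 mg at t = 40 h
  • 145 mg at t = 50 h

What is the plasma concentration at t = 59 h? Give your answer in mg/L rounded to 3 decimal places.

78.886 mg/L

k = ln 2 / 6 = 0.11552 per h
Dose 1 (60 mg at t=0 h): 60·exp(−0.11552·59) = 0.066 mg/L
Dose 2 (345 mg at t=10 h): 345·exp(−0.11552·49) = 1.201 mg/L
Dose 3 (375 mg at t=20 h): 375·exp(−0.11552·39) = 4.143 mg/L
Dose 4 (30 mg at t=30 h): 30·exp(−0.11552·29) = 1.052 mg/L
Dose 5 (190 mg at t=40 h): 190·exp(−0.11552·19) = 21.159 mg/L
Dose 6 (145 mg at t=50 h): 145·exp(−0.11552·9) = 51.265 mg/L
C(59) = 0.066 + 1.201 + 4.143 + 1.052 + 21.159 + 51.265 = 78.886 mg/L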